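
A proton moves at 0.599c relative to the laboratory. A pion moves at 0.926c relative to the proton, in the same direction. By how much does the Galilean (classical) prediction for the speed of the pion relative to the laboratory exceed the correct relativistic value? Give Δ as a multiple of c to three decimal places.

Δ = 0.544c

Galilean: u_cl = 0.926 + 0.599 = 1.5250.
Relativistic: u_rel = (0.926 + 0.599) / (1 + 0.926·0.599) = 1.5250/1.5547 = 0.9809.
Δ = 1.5250 − 0.9809 = 0.5441.
(The classical prediction exceeds c; the relativistic result does not.)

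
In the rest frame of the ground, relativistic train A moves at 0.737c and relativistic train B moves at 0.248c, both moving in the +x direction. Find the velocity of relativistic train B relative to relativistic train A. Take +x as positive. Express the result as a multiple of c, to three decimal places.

β_A = 0.737, β_B = 0.248.
Transform to A's frame with the inverse velocity-addition law: u' = (u − v)/(1 − uv/c²), taking u = β_B and v = β_A.
u' = (0.248 − 0.737) / (1 − (0.737)(0.248)) = -0.4890/0.8172 = -0.5984.

-0.598c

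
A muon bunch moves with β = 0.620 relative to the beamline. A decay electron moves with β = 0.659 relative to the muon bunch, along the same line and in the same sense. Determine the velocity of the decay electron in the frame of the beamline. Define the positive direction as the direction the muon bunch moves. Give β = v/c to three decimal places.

β = 0.908

With v = 0.620 and u' = 0.659 (in units of c),
u = (u' + v)/(1 + u'v/c²):
u = (0.659 + 0.620) / (1 + 0.659·0.620) = 1.2790/1.4086 = 0.9080
(Galilean addition would give +1.279c, exceeding c.)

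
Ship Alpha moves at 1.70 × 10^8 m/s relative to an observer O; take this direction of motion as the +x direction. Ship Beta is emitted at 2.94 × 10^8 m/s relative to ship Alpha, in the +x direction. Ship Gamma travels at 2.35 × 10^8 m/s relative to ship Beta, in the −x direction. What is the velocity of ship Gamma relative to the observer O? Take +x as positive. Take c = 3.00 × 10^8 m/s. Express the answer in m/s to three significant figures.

+2.87 × 10^8 m/s

Apply u = (u' + v)/(1 + u'v/c²) successively, working outward toward the observer O.
(Dividing each given speed by c = 3.00 × 10^8 m/s to work in units of c.)
Start: velocity of ship Alpha relative to the observer O = 0.5667c.
Compose with ship Beta (u' = 0.980 in ship Alpha frame): u_1 = (0.980 + 0.567) / (1 + 0.980·0.567) = 1.5467/1.5553 = 0.9944.
Compose with ship Gamma (u' = -0.783 in ship Beta frame): u_2 = (-0.783 + 0.994) / (1 + (-0.783)·0.994) = 0.2111/0.2210 = 0.9550.
So u = 0.9550 × 3.00 × 10^8 m/s.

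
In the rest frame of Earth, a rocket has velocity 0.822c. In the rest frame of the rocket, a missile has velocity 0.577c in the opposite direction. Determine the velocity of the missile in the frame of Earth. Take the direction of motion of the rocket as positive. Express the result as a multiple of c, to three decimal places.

+0.466c

With v = 0.822 and u' = -0.577 (in units of c),
u = (u' + v)/(1 + u'v/c²):
u = (-0.577 + 0.822) / (1 + (-0.577)·0.822) = 0.2450/0.5257 = 0.4660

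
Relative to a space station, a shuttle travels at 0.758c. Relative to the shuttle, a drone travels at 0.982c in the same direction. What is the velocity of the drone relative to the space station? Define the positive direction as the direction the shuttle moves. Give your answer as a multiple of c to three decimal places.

0.998c

With v = 0.758 and u' = 0.982 (in units of c),
u = (u' + v)/(1 + u'v/c²):
u = (0.982 + 0.758) / (1 + 0.982·0.758) = 1.7400/1.7444 = 0.9975
(Galilean addition would give +1.740c, exceeding c.)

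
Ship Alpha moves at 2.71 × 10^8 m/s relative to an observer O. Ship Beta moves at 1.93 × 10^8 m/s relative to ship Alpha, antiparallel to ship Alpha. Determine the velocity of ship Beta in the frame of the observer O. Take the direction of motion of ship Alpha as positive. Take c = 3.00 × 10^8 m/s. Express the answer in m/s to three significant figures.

In units of c (dividing by 3.00 × 10^8 m/s): v = 0.903, u' = -0.643.
u = (u' + v)/(1 + u'v/c²):
u = (-0.643 + 0.903) / (1 + (-0.643)·0.903) = 0.2600/0.4189 = 0.6207
(Galilean addition would give +0.260c.)
Converting back: u = 0.6207 × 3.00 × 10^8 m/s.

+1.86 × 10^8 m/s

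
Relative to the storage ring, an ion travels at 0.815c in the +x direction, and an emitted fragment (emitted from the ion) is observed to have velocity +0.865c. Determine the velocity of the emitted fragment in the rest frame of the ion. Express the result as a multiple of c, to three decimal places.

+0.169c

Invert the composition law: u' = (u − v)/(1 − uv/c²).
u' = (0.865 − 0.815) / (1 − (0.865)(0.815)) = 0.0500/0.2950 = 0.1695.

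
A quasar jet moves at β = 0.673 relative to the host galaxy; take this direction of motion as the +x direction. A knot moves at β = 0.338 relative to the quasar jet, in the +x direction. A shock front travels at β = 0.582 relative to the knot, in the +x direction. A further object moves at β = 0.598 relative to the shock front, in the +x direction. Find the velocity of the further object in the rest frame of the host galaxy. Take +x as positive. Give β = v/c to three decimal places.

β = 0.987

Apply u = (u' + v)/(1 + u'v/c²) successively, working outward toward the host galaxy.
Start: velocity of the quasar jet relative to the host galaxy = 0.6730c.
Compose with the knot (u' = 0.338 in the quasar jet frame): u_1 = (0.338 + 0.673) / (1 + 0.338·0.673) = 1.0110/1.2275 = 0.8236.
Compose with the shock front (u' = 0.582 in the knot frame): u_2 = (0.582 + 0.824) / (1 + 0.582·0.824) = 1.4056/1.4794 = 0.9502.
Compose with the further object (u' = 0.598 in the shock front frame): u_3 = (0.598 + 0.950) / (1 + 0.598·0.950) = 1.5482/1.5682 = 0.9872.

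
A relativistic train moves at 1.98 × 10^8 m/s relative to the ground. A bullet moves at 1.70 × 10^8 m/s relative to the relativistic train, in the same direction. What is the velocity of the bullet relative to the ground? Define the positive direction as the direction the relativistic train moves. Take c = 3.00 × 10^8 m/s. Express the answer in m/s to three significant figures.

2.68 × 10^8 m/s

In units of c (dividing by 3.00 × 10^8 m/s): v = 0.660, u' = 0.567.
u = (u' + v)/(1 + u'v/c²):
u = (0.567 + 0.660) / (1 + 0.567·0.660) = 1.2267/1.3740 = 0.8928
Converting back: u = 0.8928 × 3.00 × 10^8 m/s.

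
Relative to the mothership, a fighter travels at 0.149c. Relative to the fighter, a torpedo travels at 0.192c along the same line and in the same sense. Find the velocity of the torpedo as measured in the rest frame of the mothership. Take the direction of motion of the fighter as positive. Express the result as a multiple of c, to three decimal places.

With v = 0.149 and u' = 0.192 (in units of c),
u = (u' + v)/(1 + u'v/c²):
u = (0.192 + 0.149) / (1 + 0.192·0.149) = 0.3410/1.0286 = 0.3315
(Galilean addition would give +0.341c.)

0.332c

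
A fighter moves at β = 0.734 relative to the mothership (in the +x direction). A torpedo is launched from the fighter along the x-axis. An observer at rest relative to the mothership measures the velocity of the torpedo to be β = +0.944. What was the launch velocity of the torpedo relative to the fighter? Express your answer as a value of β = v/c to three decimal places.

Invert the composition law: u' = (u − v)/(1 − uv/c²).
u' = (0.944 − 0.734) / (1 − (0.944)(0.734)) = 0.2100/0.3071 = 0.6838.

β = +0.684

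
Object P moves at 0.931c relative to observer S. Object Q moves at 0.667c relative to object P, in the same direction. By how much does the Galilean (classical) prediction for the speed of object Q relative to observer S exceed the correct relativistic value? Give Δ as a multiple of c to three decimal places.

Galilean: u_cl = 0.667 + 0.931 = 1.5980.
Relativistic: u_rel = (0.667 + 0.931) / (1 + 0.667·0.931) = 1.5980/1.6210 = 0.9858.
Δ = 1.5980 − 0.9858 = 0.6122.
(The classical prediction exceeds c; the relativistic result does not.)

Δ = 0.612c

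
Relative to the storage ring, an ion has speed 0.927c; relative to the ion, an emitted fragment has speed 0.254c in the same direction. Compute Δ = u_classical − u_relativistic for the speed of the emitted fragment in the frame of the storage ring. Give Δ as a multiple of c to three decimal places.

Galilean: u_cl = 0.254 + 0.927 = 1.1810.
Relativistic: u_rel = (0.254 + 0.927) / (1 + 0.254·0.927) = 1.1810/1.2355 = 0.9559.
Δ = 1.1810 − 0.9559 = 0.2251.
(The classical prediction exceeds c; the relativistic result does not.)

Δ = 0.225c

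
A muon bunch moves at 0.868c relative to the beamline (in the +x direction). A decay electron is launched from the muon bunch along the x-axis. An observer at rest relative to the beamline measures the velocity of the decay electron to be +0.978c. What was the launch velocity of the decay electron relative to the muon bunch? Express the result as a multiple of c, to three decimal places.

Invert the composition law: u' = (u − v)/(1 − uv/c²).
u' = (0.978 − 0.868) / (1 − (0.978)(0.868)) = 0.1100/0.1511 = 0.7280.

+0.728c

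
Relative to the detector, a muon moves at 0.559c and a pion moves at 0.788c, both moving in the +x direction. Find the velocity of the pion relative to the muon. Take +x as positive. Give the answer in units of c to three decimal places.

β_A = 0.559, β_B = 0.788.
Transform to A's frame with the inverse velocity-addition law: u' = (u − v)/(1 − uv/c²), taking u = β_B and v = β_A.
u' = (0.788 − 0.559) / (1 − (0.559)(0.788)) = 0.2290/0.5595 = 0.4093.

+0.409c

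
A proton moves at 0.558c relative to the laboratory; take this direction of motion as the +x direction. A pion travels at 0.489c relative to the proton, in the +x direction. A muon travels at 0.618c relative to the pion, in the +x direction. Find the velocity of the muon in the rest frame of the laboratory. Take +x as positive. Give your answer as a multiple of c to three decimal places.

Apply u = (u' + v)/(1 + u'v/c²) successively, working outward toward the laboratory.
Start: velocity of the proton relative to the laboratory = 0.5580c.
Compose with the pion (u' = 0.489 in the proton frame): u_1 = (0.489 + 0.558) / (1 + 0.489·0.558) = 1.0470/1.2729 = 0.8226.
Compose with the muon (u' = 0.618 in the pion frame): u_2 = (0.618 + 0.823) / (1 + 0.618·0.823) = 1.4406/1.5083 = 0.9551.

0.955c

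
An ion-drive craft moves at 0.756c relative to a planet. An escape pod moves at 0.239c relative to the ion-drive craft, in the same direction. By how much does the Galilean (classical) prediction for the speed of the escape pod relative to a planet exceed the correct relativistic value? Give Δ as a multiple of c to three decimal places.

Δ = 0.152c

Galilean: u_cl = 0.239 + 0.756 = 0.9950.
Relativistic: u_rel = (0.239 + 0.756) / (1 + 0.239·0.756) = 0.9950/1.1807 = 0.8427.
Δ = 0.9950 − 0.8427 = 0.1523.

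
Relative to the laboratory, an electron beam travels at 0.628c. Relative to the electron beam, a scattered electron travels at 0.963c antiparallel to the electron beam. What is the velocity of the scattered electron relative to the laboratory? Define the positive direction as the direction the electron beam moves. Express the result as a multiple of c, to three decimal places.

-0.848c

With v = 0.628 and u' = -0.963 (in units of c),
u = (u' + v)/(1 + u'v/c²):
u = (-0.963 + 0.628) / (1 + (-0.963)·0.628) = -0.3350/0.3952 = -0.8476
(Galilean addition would give -0.335c.)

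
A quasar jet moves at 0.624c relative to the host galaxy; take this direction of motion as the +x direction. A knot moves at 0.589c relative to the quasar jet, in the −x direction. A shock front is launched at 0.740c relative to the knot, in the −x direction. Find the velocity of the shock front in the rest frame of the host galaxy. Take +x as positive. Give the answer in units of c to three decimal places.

-0.714c

Apply u = (u' + v)/(1 + u'v/c²) successively, working outward toward the host galaxy.
Start: velocity of the quasar jet relative to the host galaxy = 0.6240c.
Compose with the knot (u' = -0.589 in the quasar jet frame): u_1 = (-0.589 + 0.624) / (1 + (-0.589)·0.624) = 0.0350/0.6325 = 0.0553.
Compose with the shock front (u' = -0.740 in the knot frame): u_2 = (-0.740 + 0.055) / (1 + (-0.740)·0.055) = -0.6847/0.9590 = -0.7139.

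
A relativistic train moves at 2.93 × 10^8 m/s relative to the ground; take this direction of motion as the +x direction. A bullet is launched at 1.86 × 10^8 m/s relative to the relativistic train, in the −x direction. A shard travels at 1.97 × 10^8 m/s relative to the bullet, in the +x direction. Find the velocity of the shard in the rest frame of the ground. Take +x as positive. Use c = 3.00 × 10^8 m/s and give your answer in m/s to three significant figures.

Apply u = (u' + v)/(1 + u'v/c²) successively, working outward toward the ground.
(Dividing each given speed by c = 3.00 × 10^8 m/s to work in units of c.)
Start: velocity of the relativistic train relative to the ground = 0.9767c.
Compose with the bullet (u' = -0.620 in the relativistic train frame): u_1 = (-0.620 + 0.977) / (1 + (-0.620)·0.977) = 0.3567/0.3945 = 0.9042.
Compose with the shard (u' = 0.657 in the bullet frame): u_2 = (0.657 + 0.904) / (1 + 0.657·0.904) = 1.5608/1.5937 = 0.9794.
So u = 0.9794 × 3.00 × 10^8 m/s.

+2.94 × 10^8 m/s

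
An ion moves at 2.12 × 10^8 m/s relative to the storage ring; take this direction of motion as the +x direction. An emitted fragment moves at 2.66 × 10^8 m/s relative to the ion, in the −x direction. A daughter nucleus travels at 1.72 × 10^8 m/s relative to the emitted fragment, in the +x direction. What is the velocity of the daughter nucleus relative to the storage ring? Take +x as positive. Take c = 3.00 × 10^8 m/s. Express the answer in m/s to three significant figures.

+3.79 × 10^7 m/s

Apply u = (u' + v)/(1 + u'v/c²) successively, working outward toward the storage ring.
(Dividing each given speed by c = 3.00 × 10^8 m/s to work in units of c.)
Start: velocity of the ion relative to the storage ring = 0.7067c.
Compose with the emitted fragment (u' = -0.887 in the ion frame): u_1 = (-0.887 + 0.707) / (1 + (-0.887)·0.707) = -0.1800/0.3734 = -0.4820.
Compose with the daughter nucleus (u' = 0.573 in the emitted fragment frame): u_2 = (0.573 + (-0.482)) / (1 + 0.573·(-0.482)) = 0.0913/0.7236 = 0.1262.
So u = 0.1262 × 3.00 × 10^8 m/s.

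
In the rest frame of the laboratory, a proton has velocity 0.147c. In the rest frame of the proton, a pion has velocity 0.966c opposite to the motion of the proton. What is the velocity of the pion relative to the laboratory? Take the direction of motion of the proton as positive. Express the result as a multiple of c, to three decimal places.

-0.955c

With v = 0.147 and u' = -0.966 (in units of c),
u = (u' + v)/(1 + u'v/c²):
u = (-0.966 + 0.147) / (1 + (-0.966)·0.147) = -0.8190/0.8580 = -0.9545
(Galilean addition would give -0.819c.)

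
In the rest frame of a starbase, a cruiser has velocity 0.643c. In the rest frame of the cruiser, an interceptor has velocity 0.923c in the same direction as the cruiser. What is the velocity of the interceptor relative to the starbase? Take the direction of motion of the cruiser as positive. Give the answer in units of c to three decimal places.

0.983c

With v = 0.643 and u' = 0.923 (in units of c),
u = (u' + v)/(1 + u'v/c²):
u = (0.923 + 0.643) / (1 + 0.923·0.643) = 1.5660/1.5935 = 0.9827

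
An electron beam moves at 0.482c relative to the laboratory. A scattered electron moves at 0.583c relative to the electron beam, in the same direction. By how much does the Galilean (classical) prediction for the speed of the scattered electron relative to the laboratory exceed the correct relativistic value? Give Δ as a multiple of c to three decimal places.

Galilean: u_cl = 0.583 + 0.482 = 1.0650.
Relativistic: u_rel = (0.583 + 0.482) / (1 + 0.583·0.482) = 1.0650/1.2810 = 0.8314.
Δ = 1.0650 − 0.8314 = 0.2336.
(The classical prediction exceeds c; the relativistic result does not.)

Δ = 0.234c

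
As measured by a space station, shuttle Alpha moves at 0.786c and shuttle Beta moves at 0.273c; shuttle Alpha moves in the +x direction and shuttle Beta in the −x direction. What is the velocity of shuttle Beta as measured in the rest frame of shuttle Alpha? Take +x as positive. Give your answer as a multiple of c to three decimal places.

β_A = 0.786, β_B = -0.273.
Transform to A's frame with the inverse velocity-addition law: u' = (u − v)/(1 − uv/c²), taking u = β_B and v = β_A.
u' = (-0.273 − 0.786) / (1 − (0.786)(-0.273)) = -1.0590/1.2146 = -0.8719.

-0.872c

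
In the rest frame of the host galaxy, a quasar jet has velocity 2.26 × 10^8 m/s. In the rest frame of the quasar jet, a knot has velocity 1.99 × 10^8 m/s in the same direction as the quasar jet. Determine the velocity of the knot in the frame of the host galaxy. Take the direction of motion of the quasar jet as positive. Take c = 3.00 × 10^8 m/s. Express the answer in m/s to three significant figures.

2.83 × 10^8 m/s

In units of c (dividing by 3.00 × 10^8 m/s): v = 0.753, u' = 0.663.
u = (u' + v)/(1 + u'v/c²):
u = (0.663 + 0.753) / (1 + 0.663·0.753) = 1.4167/1.4997 = 0.9446
Converting back: u = 0.9446 × 3.00 × 10^8 m/s.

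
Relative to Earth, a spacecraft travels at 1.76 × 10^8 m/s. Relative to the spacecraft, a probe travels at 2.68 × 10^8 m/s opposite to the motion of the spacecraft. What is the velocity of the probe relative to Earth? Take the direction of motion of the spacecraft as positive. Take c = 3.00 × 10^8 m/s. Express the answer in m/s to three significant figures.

In units of c (dividing by 3.00 × 10^8 m/s): v = 0.587, u' = -0.893.
u = (u' + v)/(1 + u'v/c²):
u = (-0.893 + 0.587) / (1 + (-0.893)·0.587) = -0.3067/0.4759 = -0.6444
(Galilean addition would give -0.307c.)
Converting back: u = -0.6444 × 3.00 × 10^8 m/s.

-1.93 × 10^8 m/s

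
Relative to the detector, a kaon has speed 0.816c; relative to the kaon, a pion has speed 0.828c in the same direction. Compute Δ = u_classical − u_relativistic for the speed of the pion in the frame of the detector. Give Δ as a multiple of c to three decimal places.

Galilean: u_cl = 0.828 + 0.816 = 1.6440.
Relativistic: u_rel = (0.828 + 0.816) / (1 + 0.828·0.816) = 1.6440/1.6756 = 0.9811.
Δ = 1.6440 − 0.9811 = 0.6629.
(The classical prediction exceeds c; the relativistic result does not.)

Δ = 0.663c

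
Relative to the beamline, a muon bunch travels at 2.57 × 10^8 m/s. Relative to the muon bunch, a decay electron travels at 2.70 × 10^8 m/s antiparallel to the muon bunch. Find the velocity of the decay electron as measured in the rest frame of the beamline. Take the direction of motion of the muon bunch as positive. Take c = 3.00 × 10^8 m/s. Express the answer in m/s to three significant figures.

-5.68 × 10^7 m/s

In units of c (dividing by 3.00 × 10^8 m/s): v = 0.857, u' = -0.900.
u = (u' + v)/(1 + u'v/c²):
u = (-0.900 + 0.857) / (1 + (-0.900)·0.857) = -0.0433/0.2290 = -0.1892
(Galilean addition would give -0.043c.)
Converting back: u = -0.1892 × 3.00 × 10^8 m/s.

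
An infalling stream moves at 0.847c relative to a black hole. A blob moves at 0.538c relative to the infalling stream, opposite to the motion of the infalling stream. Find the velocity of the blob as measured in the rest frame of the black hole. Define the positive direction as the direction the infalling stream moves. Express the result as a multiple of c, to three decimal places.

+0.568c

With v = 0.847 and u' = -0.538 (in units of c),
u = (u' + v)/(1 + u'v/c²):
u = (-0.538 + 0.847) / (1 + (-0.538)·0.847) = 0.3090/0.5443 = 0.5677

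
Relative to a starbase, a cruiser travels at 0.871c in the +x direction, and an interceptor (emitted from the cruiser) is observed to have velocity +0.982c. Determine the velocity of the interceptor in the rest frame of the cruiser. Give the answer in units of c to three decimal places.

Invert the composition law: u' = (u − v)/(1 − uv/c²).
u' = (0.982 − 0.871) / (1 − (0.982)(0.871)) = 0.1110/0.1447 = 0.7672.

+0.767c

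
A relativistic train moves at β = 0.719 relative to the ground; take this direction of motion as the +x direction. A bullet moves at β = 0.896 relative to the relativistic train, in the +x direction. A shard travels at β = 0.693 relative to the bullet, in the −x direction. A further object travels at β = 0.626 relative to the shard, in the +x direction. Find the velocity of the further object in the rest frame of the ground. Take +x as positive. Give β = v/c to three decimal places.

β = +0.978

Apply u = (u' + v)/(1 + u'v/c²) successively, working outward toward the ground.
Start: velocity of the relativistic train relative to the ground = 0.7190c.
Compose with the bullet (u' = 0.896 in the relativistic train frame): u_1 = (0.896 + 0.719) / (1 + 0.896·0.719) = 1.6150/1.6442 = 0.9822.
Compose with the shard (u' = -0.693 in the bullet frame): u_2 = (-0.693 + 0.982) / (1 + (-0.693)·0.982) = 0.2892/0.3193 = 0.9058.
Compose with the further object (u' = 0.626 in the shard frame): u_3 = (0.626 + 0.906) / (1 + 0.626·0.906) = 1.5318/1.5670 = 0.9775.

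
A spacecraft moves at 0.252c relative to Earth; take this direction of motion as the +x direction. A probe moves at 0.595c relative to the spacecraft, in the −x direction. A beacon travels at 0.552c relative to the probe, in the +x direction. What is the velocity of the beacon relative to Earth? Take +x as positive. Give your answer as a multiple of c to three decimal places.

Apply u = (u' + v)/(1 + u'v/c²) successively, working outward toward Earth.
Start: velocity of the spacecraft relative to Earth = 0.2520c.
Compose with the probe (u' = -0.595 in the spacecraft frame): u_1 = (-0.595 + 0.252) / (1 + (-0.595)·0.252) = -0.3430/0.8501 = -0.4035.
Compose with the beacon (u' = 0.552 in the probe frame): u_2 = (0.552 + (-0.404)) / (1 + 0.552·(-0.404)) = 0.1485/0.7773 = 0.1911.

+0.191c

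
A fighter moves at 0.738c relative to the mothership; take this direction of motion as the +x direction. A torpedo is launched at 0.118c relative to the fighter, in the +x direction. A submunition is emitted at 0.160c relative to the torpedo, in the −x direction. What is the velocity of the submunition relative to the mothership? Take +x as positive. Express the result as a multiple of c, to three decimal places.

Apply u = (u' + v)/(1 + u'v/c²) successively, working outward toward the mothership.
Start: velocity of the fighter relative to the mothership = 0.7380c.
Compose with the torpedo (u' = 0.118 in the fighter frame): u_1 = (0.118 + 0.738) / (1 + 0.118·0.738) = 0.8560/1.0871 = 0.7874.
Compose with the submunition (u' = -0.160 in the torpedo frame): u_2 = (-0.160 + 0.787) / (1 + (-0.160)·0.787) = 0.6274/0.8740 = 0.7179.

+0.718c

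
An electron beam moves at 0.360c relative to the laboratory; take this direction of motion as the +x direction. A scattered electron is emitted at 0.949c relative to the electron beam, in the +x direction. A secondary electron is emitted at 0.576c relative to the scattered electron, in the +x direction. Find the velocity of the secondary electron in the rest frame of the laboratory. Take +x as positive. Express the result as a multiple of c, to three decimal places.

Apply u = (u' + v)/(1 + u'v/c²) successively, working outward toward the laboratory.
Start: velocity of the electron beam relative to the laboratory = 0.3600c.
Compose with the scattered electron (u' = 0.949 in the electron beam frame): u_1 = (0.949 + 0.360) / (1 + 0.949·0.360) = 1.3090/1.3416 = 0.9757.
Compose with the secondary electron (u' = 0.576 in the scattered electron frame): u_2 = (0.576 + 0.976) / (1 + 0.576·0.976) = 1.5517/1.5620 = 0.9934.

0.993c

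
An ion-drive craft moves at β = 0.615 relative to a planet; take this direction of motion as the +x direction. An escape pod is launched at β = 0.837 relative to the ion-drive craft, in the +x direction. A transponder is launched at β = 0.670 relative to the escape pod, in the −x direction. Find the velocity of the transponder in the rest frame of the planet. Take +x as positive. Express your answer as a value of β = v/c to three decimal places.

β = +0.807

Apply u = (u' + v)/(1 + u'v/c²) successively, working outward toward the planet.
Start: velocity of the ion-drive craft relative to the planet = 0.6150c.
Compose with the escape pod (u' = 0.837 in the ion-drive craft frame): u_1 = (0.837 + 0.615) / (1 + 0.837·0.615) = 1.4520/1.5148 = 0.9586.
Compose with the transponder (u' = -0.670 in the escape pod frame): u_2 = (-0.670 + 0.959) / (1 + (-0.670)·0.959) = 0.2886/0.3578 = 0.8066.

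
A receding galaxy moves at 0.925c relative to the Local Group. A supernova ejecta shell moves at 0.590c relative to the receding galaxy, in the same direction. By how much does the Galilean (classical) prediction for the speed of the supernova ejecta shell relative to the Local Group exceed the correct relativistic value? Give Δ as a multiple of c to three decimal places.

Galilean: u_cl = 0.590 + 0.925 = 1.5150.
Relativistic: u_rel = (0.590 + 0.925) / (1 + 0.590·0.925) = 1.5150/1.5457 = 0.9801.
Δ = 1.5150 − 0.9801 = 0.5349.
(The classical prediction exceeds c; the relativistic result does not.)

Δ = 0.535c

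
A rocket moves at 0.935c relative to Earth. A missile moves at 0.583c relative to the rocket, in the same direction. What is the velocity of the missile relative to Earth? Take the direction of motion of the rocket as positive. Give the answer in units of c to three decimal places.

0.982c

With v = 0.935 and u' = 0.583 (in units of c),
u = (u' + v)/(1 + u'v/c²):
u = (0.583 + 0.935) / (1 + 0.583·0.935) = 1.5180/1.5451 = 0.9825
(Galilean addition would give +1.518c, exceeding c.)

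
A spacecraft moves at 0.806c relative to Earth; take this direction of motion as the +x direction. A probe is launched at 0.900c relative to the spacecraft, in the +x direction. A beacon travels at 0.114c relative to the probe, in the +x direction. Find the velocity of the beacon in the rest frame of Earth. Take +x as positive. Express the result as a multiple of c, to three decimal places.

0.991c

Apply u = (u' + v)/(1 + u'v/c²) successively, working outward toward Earth.
Start: velocity of the spacecraft relative to Earth = 0.8060c.
Compose with the probe (u' = 0.900 in the spacecraft frame): u_1 = (0.900 + 0.806) / (1 + 0.900·0.806) = 1.7060/1.7254 = 0.9888.
Compose with the beacon (u' = 0.114 in the probe frame): u_2 = (0.114 + 0.989) / (1 + 0.114·0.989) = 1.1028/1.1127 = 0.9910.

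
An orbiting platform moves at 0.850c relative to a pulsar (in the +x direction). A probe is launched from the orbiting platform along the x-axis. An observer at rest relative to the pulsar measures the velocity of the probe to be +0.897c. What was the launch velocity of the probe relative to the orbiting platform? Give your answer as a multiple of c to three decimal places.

Invert the composition law: u' = (u − v)/(1 − uv/c²).
u' = (0.897 − 0.850) / (1 − (0.897)(0.850)) = 0.0470/0.2376 = 0.1979.

+0.198c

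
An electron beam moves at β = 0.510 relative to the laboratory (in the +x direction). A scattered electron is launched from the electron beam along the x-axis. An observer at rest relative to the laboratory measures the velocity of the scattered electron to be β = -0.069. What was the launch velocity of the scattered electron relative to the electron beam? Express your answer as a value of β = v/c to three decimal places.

β = -0.559

Invert the composition law: u' = (u − v)/(1 − uv/c²).
u' = (-0.069 − 0.510) / (1 − (-0.069)(0.510)) = -0.5790/1.0352 = -0.5593.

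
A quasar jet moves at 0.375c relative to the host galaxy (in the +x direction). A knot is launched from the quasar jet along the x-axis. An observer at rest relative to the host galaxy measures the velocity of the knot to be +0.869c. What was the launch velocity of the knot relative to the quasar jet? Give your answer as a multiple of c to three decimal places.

+0.733c

Invert the composition law: u' = (u − v)/(1 − uv/c²).
u' = (0.869 − 0.375) / (1 − (0.869)(0.375)) = 0.4940/0.6741 = 0.7328.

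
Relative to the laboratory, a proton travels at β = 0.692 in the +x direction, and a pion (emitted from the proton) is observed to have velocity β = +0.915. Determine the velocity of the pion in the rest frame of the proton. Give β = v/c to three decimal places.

Invert the composition law: u' = (u − v)/(1 − uv/c²).
u' = (0.915 − 0.692) / (1 − (0.915)(0.692)) = 0.2230/0.3668 = 0.6079.

β = +0.608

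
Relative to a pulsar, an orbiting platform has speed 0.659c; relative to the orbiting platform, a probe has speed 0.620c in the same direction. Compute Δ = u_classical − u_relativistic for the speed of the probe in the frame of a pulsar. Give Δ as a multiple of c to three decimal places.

Δ = 0.371c

Galilean: u_cl = 0.620 + 0.659 = 1.2790.
Relativistic: u_rel = (0.620 + 0.659) / (1 + 0.620·0.659) = 1.2790/1.4086 = 0.9080.
Δ = 1.2790 − 0.9080 = 0.3710.
(The classical prediction exceeds c; the relativistic result does not.)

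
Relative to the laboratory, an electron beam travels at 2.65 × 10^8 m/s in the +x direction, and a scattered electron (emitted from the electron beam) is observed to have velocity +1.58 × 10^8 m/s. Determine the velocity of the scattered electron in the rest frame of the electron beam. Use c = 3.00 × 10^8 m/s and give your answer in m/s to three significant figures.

v = 0.883c, u = 0.527c.
Invert the composition law: u' = (u − v)/(1 − uv/c²).
u' = (0.527 − 0.883) / (1 − (0.527)(0.883)) = -0.3567/0.5348 = -0.6669.
u' = -0.6669 × 3.00 × 10^8 m/s.

-2.00 × 10^8 m/s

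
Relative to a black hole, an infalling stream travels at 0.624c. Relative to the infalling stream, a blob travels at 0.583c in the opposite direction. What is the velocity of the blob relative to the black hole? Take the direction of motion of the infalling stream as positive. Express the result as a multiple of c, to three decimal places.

With v = 0.624 and u' = -0.583 (in units of c),
u = (u' + v)/(1 + u'v/c²):
u = (-0.583 + 0.624) / (1 + (-0.583)·0.624) = 0.0410/0.6362 = 0.0644
(Galilean addition would give +0.041c.)

+0.064c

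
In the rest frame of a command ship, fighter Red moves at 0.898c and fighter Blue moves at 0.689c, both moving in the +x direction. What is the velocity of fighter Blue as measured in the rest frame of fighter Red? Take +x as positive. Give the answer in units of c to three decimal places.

-0.548c

β_A = 0.898, β_B = 0.689.
Transform to A's frame with the inverse velocity-addition law: u' = (u − v)/(1 − uv/c²), taking u = β_B and v = β_A.
u' = (0.689 − 0.898) / (1 − (0.898)(0.689)) = -0.2090/0.3813 = -0.5482.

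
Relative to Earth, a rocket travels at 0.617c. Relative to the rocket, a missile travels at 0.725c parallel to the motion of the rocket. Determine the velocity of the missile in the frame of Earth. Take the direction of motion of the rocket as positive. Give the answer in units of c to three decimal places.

0.927c

With v = 0.617 and u' = 0.725 (in units of c),
u = (u' + v)/(1 + u'v/c²):
u = (0.725 + 0.617) / (1 + 0.725·0.617) = 1.3420/1.4473 = 0.9272
(Galilean addition would give +1.342c, exceeding c.)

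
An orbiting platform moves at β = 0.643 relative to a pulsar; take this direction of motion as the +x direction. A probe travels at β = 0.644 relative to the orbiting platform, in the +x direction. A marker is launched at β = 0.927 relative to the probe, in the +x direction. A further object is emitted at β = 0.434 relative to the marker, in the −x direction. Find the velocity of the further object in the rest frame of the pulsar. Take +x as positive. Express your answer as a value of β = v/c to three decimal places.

β = +0.991

Apply u = (u' + v)/(1 + u'v/c²) successively, working outward toward the pulsar.
Start: velocity of the orbiting platform relative to the pulsar = 0.6430c.
Compose with the probe (u' = 0.644 in the orbiting platform frame): u_1 = (0.644 + 0.643) / (1 + 0.644·0.643) = 1.2870/1.4141 = 0.9101.
Compose with the marker (u' = 0.927 in the probe frame): u_2 = (0.927 + 0.910) / (1 + 0.927·0.910) = 1.8371/1.8437 = 0.9964.
Compose with the further object (u' = -0.434 in the marker frame): u_3 = (-0.434 + 0.996) / (1 + (-0.434)·0.996) = 0.5624/0.5675 = 0.9910.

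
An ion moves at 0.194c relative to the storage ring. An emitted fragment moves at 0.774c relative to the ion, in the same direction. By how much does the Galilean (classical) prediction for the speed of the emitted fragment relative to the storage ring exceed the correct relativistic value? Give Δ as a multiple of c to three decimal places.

Δ = 0.126c

Galilean: u_cl = 0.774 + 0.194 = 0.9680.
Relativistic: u_rel = (0.774 + 0.194) / (1 + 0.774·0.194) = 0.9680/1.1502 = 0.8416.
Δ = 0.9680 − 0.8416 = 0.1264.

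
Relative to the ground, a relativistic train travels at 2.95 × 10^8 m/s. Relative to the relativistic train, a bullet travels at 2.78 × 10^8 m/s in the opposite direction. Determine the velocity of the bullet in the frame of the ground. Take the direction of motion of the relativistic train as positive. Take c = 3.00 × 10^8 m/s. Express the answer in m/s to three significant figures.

In units of c (dividing by 3.00 × 10^8 m/s): v = 0.983, u' = -0.927.
u = (u' + v)/(1 + u'v/c²):
u = (-0.927 + 0.983) / (1 + (-0.927)·0.983) = 0.0567/0.0888 = 0.6383
Converting back: u = 0.6383 × 3.00 × 10^8 m/s.

+1.91 × 10^8 m/s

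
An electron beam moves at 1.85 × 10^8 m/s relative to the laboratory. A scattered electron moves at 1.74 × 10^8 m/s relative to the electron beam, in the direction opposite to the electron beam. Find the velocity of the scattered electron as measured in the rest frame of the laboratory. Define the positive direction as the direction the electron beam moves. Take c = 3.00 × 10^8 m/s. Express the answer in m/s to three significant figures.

+1.71 × 10^7 m/s

In units of c (dividing by 3.00 × 10^8 m/s): v = 0.617, u' = -0.580.
u = (u' + v)/(1 + u'v/c²):
u = (-0.580 + 0.617) / (1 + (-0.580)·0.617) = 0.0367/0.6423 = 0.0571
Converting back: u = 0.0571 × 3.00 × 10^8 m/s.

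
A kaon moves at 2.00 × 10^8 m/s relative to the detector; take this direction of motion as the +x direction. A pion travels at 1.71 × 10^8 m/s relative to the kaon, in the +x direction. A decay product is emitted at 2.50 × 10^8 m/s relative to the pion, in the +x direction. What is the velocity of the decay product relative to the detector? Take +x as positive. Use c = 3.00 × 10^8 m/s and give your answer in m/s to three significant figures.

2.97 × 10^8 m/s

Apply u = (u' + v)/(1 + u'v/c²) successively, working outward toward the detector.
(Dividing each given speed by c = 3.00 × 10^8 m/s to work in units of c.)
Start: velocity of the kaon relative to the detector = 0.6667c.
Compose with the pion (u' = 0.570 in the kaon frame): u_1 = (0.570 + 0.667) / (1 + 0.570·0.667) = 1.2367/1.3800 = 0.8961.
Compose with the decay product (u' = 0.833 in the pion frame): u_2 = (0.833 + 0.896) / (1 + 0.833·0.896) = 1.7295/1.7468 = 0.9901.
So u = 0.9901 × 3.00 × 10^8 m/s.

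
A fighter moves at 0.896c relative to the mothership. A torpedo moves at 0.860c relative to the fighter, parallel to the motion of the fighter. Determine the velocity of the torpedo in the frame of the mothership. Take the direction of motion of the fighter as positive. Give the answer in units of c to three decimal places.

0.992c

With v = 0.896 and u' = 0.860 (in units of c),
u = (u' + v)/(1 + u'v/c²):
u = (0.860 + 0.896) / (1 + 0.860·0.896) = 1.7560/1.7706 = 0.9918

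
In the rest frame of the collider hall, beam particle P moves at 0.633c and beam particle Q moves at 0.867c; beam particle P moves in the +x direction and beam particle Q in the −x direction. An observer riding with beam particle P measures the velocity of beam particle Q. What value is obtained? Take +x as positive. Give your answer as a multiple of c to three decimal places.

β_A = 0.633, β_B = -0.867.
Transform to A's frame with the inverse velocity-addition law: u' = (u − v)/(1 − uv/c²), taking u = β_B and v = β_A.
u' = (-0.867 − 0.633) / (1 − (0.633)(-0.867)) = -1.5000/1.5488 = -0.9685.

-0.968c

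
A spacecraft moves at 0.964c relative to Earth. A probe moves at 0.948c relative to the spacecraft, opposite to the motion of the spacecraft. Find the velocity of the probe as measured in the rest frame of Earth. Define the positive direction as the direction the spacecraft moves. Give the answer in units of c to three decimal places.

With v = 0.964 and u' = -0.948 (in units of c),
u = (u' + v)/(1 + u'v/c²):
u = (-0.948 + 0.964) / (1 + (-0.948)·0.964) = 0.0160/0.0861 = 0.1858

+0.186c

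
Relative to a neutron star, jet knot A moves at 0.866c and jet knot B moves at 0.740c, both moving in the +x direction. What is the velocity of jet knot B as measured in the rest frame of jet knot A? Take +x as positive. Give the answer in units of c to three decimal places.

-0.351c

β_A = 0.866, β_B = 0.740.
Transform to A's frame with the inverse velocity-addition law: u' = (u − v)/(1 − uv/c²), taking u = β_B and v = β_A.
u' = (0.740 − 0.866) / (1 − (0.866)(0.740)) = -0.1260/0.3592 = -0.3508.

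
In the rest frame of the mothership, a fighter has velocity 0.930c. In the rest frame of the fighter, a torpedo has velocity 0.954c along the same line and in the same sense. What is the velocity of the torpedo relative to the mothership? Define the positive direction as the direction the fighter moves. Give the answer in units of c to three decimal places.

With v = 0.930 and u' = 0.954 (in units of c),
u = (u' + v)/(1 + u'v/c²):
u = (0.954 + 0.930) / (1 + 0.954·0.930) = 1.8840/1.8872 = 0.9983

0.998c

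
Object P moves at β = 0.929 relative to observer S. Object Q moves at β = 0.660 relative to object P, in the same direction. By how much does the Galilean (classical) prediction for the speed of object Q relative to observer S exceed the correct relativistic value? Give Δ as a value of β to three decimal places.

Galilean: u_cl = 0.660 + 0.929 = 1.5890.
Relativistic: u_rel = (0.660 + 0.929) / (1 + 0.660·0.929) = 1.5890/1.6131 = 0.9850.
Δ = 1.5890 − 0.9850 = 0.6040.
(The classical prediction exceeds c; the relativistic result does not.)

Δ = 0.604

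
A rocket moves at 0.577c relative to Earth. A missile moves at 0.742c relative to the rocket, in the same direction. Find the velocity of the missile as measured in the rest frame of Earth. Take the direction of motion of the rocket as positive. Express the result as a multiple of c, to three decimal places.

0.924c

With v = 0.577 and u' = 0.742 (in units of c),
u = (u' + v)/(1 + u'v/c²):
u = (0.742 + 0.577) / (1 + 0.742·0.577) = 1.3190/1.4281 = 0.9236
(Galilean addition would give +1.319c, exceeding c.)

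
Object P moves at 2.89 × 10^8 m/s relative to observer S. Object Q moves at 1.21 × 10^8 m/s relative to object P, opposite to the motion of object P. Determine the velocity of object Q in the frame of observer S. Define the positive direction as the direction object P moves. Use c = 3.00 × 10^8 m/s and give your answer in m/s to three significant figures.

In units of c (dividing by 3.00 × 10^8 m/s): v = 0.963, u' = -0.403.
u = (u' + v)/(1 + u'v/c²):
u = (-0.403 + 0.963) / (1 + (-0.403)·0.963) = 0.5600/0.6115 = 0.9158
(Galilean addition would give +0.560c.)
Converting back: u = 0.9158 × 3.00 × 10^8 m/s.

+2.75 × 10^8 m/s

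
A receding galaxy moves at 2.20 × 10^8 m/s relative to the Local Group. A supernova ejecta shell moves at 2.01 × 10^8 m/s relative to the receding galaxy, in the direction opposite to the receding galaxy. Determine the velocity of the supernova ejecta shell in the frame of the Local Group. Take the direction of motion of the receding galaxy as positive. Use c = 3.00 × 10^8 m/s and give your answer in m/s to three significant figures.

+3.74 × 10^7 m/s

In units of c (dividing by 3.00 × 10^8 m/s): v = 0.733, u' = -0.670.
u = (u' + v)/(1 + u'v/c²):
u = (-0.670 + 0.733) / (1 + (-0.670)·0.733) = 0.0633/0.5087 = 0.1245
(Galilean addition would give +0.063c.)
Converting back: u = 0.1245 × 3.00 × 10^8 m/s.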